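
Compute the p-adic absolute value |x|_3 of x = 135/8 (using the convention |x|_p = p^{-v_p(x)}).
|135/8|_3 = 1/27

Step 1 — compute v_3(x) by factoring powers of 3 out of the numerator and denominator: v_3(135/8) = 3. Step 2 — apply |x|_p = p^{-v_p(x)} = 3^{-3} = 1/27.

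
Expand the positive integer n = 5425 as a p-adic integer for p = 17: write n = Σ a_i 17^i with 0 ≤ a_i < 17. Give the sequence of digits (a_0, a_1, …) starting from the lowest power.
(a_0, a_1, …) = (2, 13, 1, 1)

Repeated division by 17 gives the digits low-to-high: 5425 = 2 + 13·17^1 + 1·17^2 + 1·17^3. Digit sequence: (2, 13, 1, 1).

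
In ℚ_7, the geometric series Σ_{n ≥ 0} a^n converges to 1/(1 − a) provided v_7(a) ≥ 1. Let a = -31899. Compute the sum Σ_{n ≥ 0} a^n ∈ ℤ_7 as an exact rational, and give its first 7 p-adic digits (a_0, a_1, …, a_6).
Σ a^n = 1/(1 − a) = 1/31900;  first 7 digits = (1, 0, 0, 5, 0, 5, 3)

v_7(a) = 3 ≥ 1, so the series converges in ℤ_7 to 1/(1 − a) = 1/(1 − (-31899)) = 1/31900. Expand this rational in ℤ_7: compute digits iteratively via d_i = x_i mod 7, x_{i+1} = (x_i − d_i)/7. The first 7 digits are (1, 0, 0, 5, 0, 5, 3).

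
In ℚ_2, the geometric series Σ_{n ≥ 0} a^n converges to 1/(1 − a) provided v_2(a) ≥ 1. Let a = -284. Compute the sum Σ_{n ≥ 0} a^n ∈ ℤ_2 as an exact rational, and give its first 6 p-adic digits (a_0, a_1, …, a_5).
Σ a^n = 1/(1 − a) = 1/285;  first 6 digits = (1, 0, 1, 0, 1, 1)

v_2(a) = 2 ≥ 1, so the series converges in ℤ_2 to 1/(1 − a) = 1/(1 − (-284)) = 1/285. Expand this rational in ℤ_2: compute digits iteratively via d_i = x_i mod 2, x_{i+1} = (x_i − d_i)/2. The first 6 digits are (1, 0, 1, 0, 1, 1).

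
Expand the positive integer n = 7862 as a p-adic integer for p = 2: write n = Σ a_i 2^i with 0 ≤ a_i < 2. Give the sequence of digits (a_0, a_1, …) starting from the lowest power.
(a_0, a_1, …) = (0, 1, 1, 0, 1, 1, 0, 1, 0, 1, 1, 1, 1)

Repeated division by 2 gives the digits low-to-high: 7862 = 1·2^1 + 1·2^2 + 1·2^4 + 1·2^5 + 1·2^7 + 1·2^9 + 1·2^10 + 1·2^11 + 1·2^12. Digit sequence: (0, 1, 1, 0, 1, 1, 0, 1, 0, 1, 1, 1, 1).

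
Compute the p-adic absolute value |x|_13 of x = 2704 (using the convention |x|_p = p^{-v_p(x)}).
|2704|_13 = 1/169

Step 1 — compute v_13(x) by factoring powers of 13 out of the numerator and denominator: v_13(2704) = 2. Step 2 — apply |x|_p = p^{-v_p(x)} = 13^{-2} = 1/169.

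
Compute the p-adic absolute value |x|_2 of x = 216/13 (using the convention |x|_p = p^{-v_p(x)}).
|216/13|_2 = 1/8

Step 1 — compute v_2(x) by factoring powers of 2 out of the numerator and denominator: v_2(216/13) = 3. Step 2 — apply |x|_p = p^{-v_p(x)} = 2^{-3} = 1/8.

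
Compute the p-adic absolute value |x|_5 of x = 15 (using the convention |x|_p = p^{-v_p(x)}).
|15|_5 = 1/5

Step 1 — compute v_5(x) by factoring powers of 5 out of the numerator and denominator: v_5(15) = 1. Step 2 — apply |x|_p = p^{-v_p(x)} = 5^{-1} = 1/5.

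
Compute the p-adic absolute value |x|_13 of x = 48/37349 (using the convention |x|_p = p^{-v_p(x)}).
|48/37349|_13 = 2197

Step 1 — compute v_13(x) by factoring powers of 13 out of the numerator and denominator: v_13(48/37349) = -3. Step 2 — apply |x|_p = p^{-v_p(x)} = 13^{3} = 2197.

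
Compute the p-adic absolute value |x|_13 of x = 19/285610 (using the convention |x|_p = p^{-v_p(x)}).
|19/285610|_13 = 28561

Step 1 — compute v_13(x) by factoring powers of 13 out of the numerator and denominator: v_13(19/285610) = -4. Step 2 — apply |x|_p = p^{-v_p(x)} = 13^{4} = 28561.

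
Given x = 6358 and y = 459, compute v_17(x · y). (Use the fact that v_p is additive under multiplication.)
v_17(2918322) = 3

v_p(x) = 2 (factor: 6358 = 17^2 · 22); v_p(y) = 1 (factor: 459 = 17^1 · 27). Additivity: v_p(xy) = v_p(x) + v_p(y) = 2 + 1 = 3. (Direct check: xy = 2918322 = 17^3 · (594).)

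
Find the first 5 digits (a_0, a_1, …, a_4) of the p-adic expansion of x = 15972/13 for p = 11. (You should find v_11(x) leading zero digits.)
(a_0, …, a_4) = (0, 0, 0, 6, 8)

v_11(15972/13) = 3, so a_0 = ... = a_2 = 0. Factor out: x = 11^3 · u with u = 12/13 a unit in ℤ_11. Expand u iteratively via a_{v+i} = u_i mod 11, u_{i+1} = (u_i − a_{v+i})/11:
  u_0 = 12/13;  a_3 = 6;  u_1 = (u_0 − 6)/11 = -6/13
  u_1 = -6/13;  a_4 = 8;  u_2 = (u_1 − 8)/11 = -10/13
Digits: (0, 0, 0, 6, 8).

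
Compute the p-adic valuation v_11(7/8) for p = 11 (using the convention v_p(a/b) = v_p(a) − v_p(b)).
v_11(7/8) = 0

Factor powers of 11 from the numerator and denominator of the reduced fraction: 7 = 11^0 · 7 and 8 = 11^0 · 8. Apply v_p(a/b) = v_p(a) − v_p(b): v_11(7/8) = 0 − 0 = 0.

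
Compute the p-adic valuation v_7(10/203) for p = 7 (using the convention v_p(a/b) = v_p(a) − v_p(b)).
v_7(10/203) = -1

Factor powers of 7 from the numerator and denominator of the reduced fraction: 10 = 7^0 · 10 and 203 = 7^1 · 29. Apply v_p(a/b) = v_p(a) − v_p(b): v_7(10/203) = 0 − 1 = -1.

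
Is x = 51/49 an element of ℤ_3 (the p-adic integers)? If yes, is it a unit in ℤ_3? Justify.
x ∈ ℤ_3 but not a unit; v_3(x) = 1 > 0

ℤ_3 = {x ∈ ℚ_3 : v_3(x) ≥ 0} and ℤ_3^× = {x ∈ ℤ_3 : v_3(x) = 0}. Here v_3(51/49) = v_3(num) − v_3(den) = 1; compare against these criteria.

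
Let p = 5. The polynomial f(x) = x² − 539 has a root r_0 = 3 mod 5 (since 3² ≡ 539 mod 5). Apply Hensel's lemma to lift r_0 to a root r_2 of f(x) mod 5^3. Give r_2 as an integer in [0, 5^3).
r_2 = 108 (mod 125)

Hensel's recurrence: r_{i+1} = r_i − f(r_i)·(f′(r_i))^{-1} mod 5^{i+2}, with f′(x) = 2x. Iterate:
  r_0 = 3 (mod 5)
  r_1 = 8 (mod 25)
  r_2 = 108 (mod 125)
Final: r_2 = 108, and one checks f(r_2) ≡ 0 mod 5^3.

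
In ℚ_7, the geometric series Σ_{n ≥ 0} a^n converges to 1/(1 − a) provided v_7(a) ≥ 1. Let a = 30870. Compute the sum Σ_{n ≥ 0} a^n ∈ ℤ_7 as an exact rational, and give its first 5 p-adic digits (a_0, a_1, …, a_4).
Σ a^n = 1/(1 − a) = -1/30869;  first 5 digits = (1, 0, 0, 6, 5)

v_7(a) = 3 ≥ 1, so the series converges in ℤ_7 to 1/(1 − a) = 1/(1 − 30870) = -1/30869. Expand this rational in ℤ_7: compute digits iteratively via d_i = x_i mod 7, x_{i+1} = (x_i − d_i)/7. The first 5 digits are (1, 0, 0, 6, 5).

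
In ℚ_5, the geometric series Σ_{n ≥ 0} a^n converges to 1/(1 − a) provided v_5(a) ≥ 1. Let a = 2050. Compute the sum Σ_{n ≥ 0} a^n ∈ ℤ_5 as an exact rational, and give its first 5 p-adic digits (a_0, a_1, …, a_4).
Σ a^n = 1/(1 − a) = -1/2049;  first 5 digits = (1, 0, 2, 1, 2)

v_5(a) = 2 ≥ 1, so the series converges in ℤ_5 to 1/(1 − a) = 1/(1 − 2050) = -1/2049. Expand this rational in ℤ_5: compute digits iteratively via d_i = x_i mod 5, x_{i+1} = (x_i − d_i)/5. The first 5 digits are (1, 0, 2, 1, 2).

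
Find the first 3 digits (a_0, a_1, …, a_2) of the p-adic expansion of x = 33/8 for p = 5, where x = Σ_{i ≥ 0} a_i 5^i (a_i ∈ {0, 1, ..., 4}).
(a_0, …, a_2) = (1, 0, 2)

v_5(33/8) = 0 (numerator and denominator both coprime to 5), so x ∈ ℤ_5^×. Compute digits iteratively via a_i = x_i mod 5, x_{i+1} = (x_i − a_i)/5, with x_0 = x:
  x_0 = 33/8;  a_0 = 1;  x_1 = (x_0 − 1)/5 = 5/8
  x_1 = 5/8;  a_1 = 0;  x_2 = (x_1 − 0)/5 = 1/8
  x_2 = 1/8;  a_2 = 2;  x_3 = (x_2 − 2)/5 = -3/8
Digits: (1, 0, 2).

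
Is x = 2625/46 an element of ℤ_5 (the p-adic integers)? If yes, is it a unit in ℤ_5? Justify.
x ∈ ℤ_5 but not a unit; v_5(x) = 3 > 0

ℤ_5 = {x ∈ ℚ_5 : v_5(x) ≥ 0} and ℤ_5^× = {x ∈ ℤ_5 : v_5(x) = 0}. Here v_5(2625/46) = v_5(num) − v_5(den) = 3; compare against these criteria.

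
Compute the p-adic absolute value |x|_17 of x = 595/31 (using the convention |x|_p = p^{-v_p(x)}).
|595/31|_17 = 1/17

Step 1 — compute v_17(x) by factoring powers of 17 out of the numerator and denominator: v_17(595/31) = 1. Step 2 — apply |x|_p = p^{-v_p(x)} = 17^{-1} = 1/17.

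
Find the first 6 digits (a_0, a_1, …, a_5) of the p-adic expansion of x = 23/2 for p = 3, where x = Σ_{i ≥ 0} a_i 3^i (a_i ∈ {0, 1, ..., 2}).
(a_0, …, a_5) = (1, 2, 2, 1, 1, 1)

v_3(23/2) = 0 (numerator and denominator both coprime to 3), so x ∈ ℤ_3^×. Compute digits iteratively via a_i = x_i mod 3, x_{i+1} = (x_i − a_i)/3, with x_0 = x:
  x_0 = 23/2;  a_0 = 1;  x_1 = (x_0 − 1)/3 = 7/2
  x_1 = 7/2;  a_1 = 2;  x_2 = (x_1 − 2)/3 = 1/2
  x_2 = 1/2;  a_2 = 2;  x_3 = (x_2 − 2)/3 = -1/2
  x_3 = -1/2;  a_3 = 1;  x_4 = (x_3 − 1)/3 = -1/2
  x_4 = -1/2;  a_4 = 1;  x_5 = (x_4 − 1)/3 = -1/2
  x_5 = -1/2;  a_5 = 1;  x_6 = (x_5 − 1)/3 = -1/2
Digits: (1, 2, 2, 1, 1, 1).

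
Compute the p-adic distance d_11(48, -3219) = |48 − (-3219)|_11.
d_11(48, -3219) = 1/121

Step 1 — x − y = 48 − (-3219) = 3267. Step 2 — v_11(3267) = 2 (factor: 3267 = (11^2 · 27); the sign does not affect v_p). Step 3 — |x − y|_11 = 11^{-2} = 1/121.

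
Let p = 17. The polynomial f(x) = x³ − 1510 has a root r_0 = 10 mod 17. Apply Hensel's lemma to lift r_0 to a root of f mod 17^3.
r_2 = 2237 (mod 4913)

Hensel: r_{i+1} = r_i − f(r_i)/f′(r_i) mod 17^{i+2}, where f′(x) = 3x². Iterate:
  r_0 = 10 (mod 17)
  r_1 = 214 (mod 289)
  r_2 = 2237 (mod 4913)
Final: r = 2237 with f(r) ≡ 0 mod 17^3.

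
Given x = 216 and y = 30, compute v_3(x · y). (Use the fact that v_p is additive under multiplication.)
v_3(6480) = 4

v_p(x) = 3 (factor: 216 = 3^3 · 8); v_p(y) = 1 (factor: 30 = 3^1 · 10). Additivity: v_p(xy) = v_p(x) + v_p(y) = 3 + 1 = 4. (Direct check: xy = 6480 = 3^4 · (80).)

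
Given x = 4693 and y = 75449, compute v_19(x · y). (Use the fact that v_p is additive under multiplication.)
v_19(354082157) = 5

v_p(x) = 2 (factor: 4693 = 19^2 · 13); v_p(y) = 3 (factor: 75449 = 19^3 · 11). Additivity: v_p(xy) = v_p(x) + v_p(y) = 2 + 3 = 5. (Direct check: xy = 354082157 = 19^5 · (143).)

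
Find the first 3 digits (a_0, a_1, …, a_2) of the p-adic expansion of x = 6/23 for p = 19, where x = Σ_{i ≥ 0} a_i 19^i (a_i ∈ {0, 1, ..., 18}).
(a_0, …, a_2) = (11, 11, 6)

v_19(6/23) = 0 (numerator and denominator both coprime to 19), so x ∈ ℤ_19^×. Compute digits iteratively via a_i = x_i mod 19, x_{i+1} = (x_i − a_i)/19, with x_0 = x:
  x_0 = 6/23;  a_0 = 11;  x_1 = (x_0 − 11)/19 = -13/23
  x_1 = -13/23;  a_1 = 11;  x_2 = (x_1 − 11)/19 = -14/23
  x_2 = -14/23;  a_2 = 6;  x_3 = (x_2 − 6)/19 = -8/23
Digits: (11, 11, 6).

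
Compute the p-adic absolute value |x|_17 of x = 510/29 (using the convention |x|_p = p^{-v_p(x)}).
|510/29|_17 = 1/17

Step 1 — compute v_17(x) by factoring powers of 17 out of the numerator and denominator: v_17(510/29) = 1. Step 2 — apply |x|_p = p^{-v_p(x)} = 17^{-1} = 1/17.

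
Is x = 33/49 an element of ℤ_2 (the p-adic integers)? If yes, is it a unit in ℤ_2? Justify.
x ∈ ℤ_2^× (unit); v_2(x) = 0

ℤ_2 = {x ∈ ℚ_2 : v_2(x) ≥ 0} and ℤ_2^× = {x ∈ ℤ_2 : v_2(x) = 0}. Here v_2(33/49) = v_2(num) − v_2(den) = 0; compare against these criteria.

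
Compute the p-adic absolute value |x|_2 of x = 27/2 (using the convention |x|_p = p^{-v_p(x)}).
|27/2|_2 = 2

Step 1 — compute v_2(x) by factoring powers of 2 out of the numerator and denominator: v_2(27/2) = -1. Step 2 — apply |x|_p = p^{-v_p(x)} = 2^{1} = 2.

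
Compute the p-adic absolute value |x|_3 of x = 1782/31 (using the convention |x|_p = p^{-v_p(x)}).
|1782/31|_3 = 1/81

Step 1 — compute v_3(x) by factoring powers of 3 out of the numerator and denominator: v_3(1782/31) = 4. Step 2 — apply |x|_p = p^{-v_p(x)} = 3^{-4} = 1/81.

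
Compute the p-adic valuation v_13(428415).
v_13(428415) = 4

v_13(n) is the largest exponent k such that 13^k divides n. Factor out: 428415 = 13^4 · 15. (Sign doesn't affect v_p.) So v_13(428415) = 4.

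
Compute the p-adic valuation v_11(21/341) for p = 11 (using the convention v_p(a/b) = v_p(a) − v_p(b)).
v_11(21/341) = -1

Factor powers of 11 from the numerator and denominator of the reduced fraction: 21 = 11^0 · 21 and 341 = 11^1 · 31. Apply v_p(a/b) = v_p(a) − v_p(b): v_11(21/341) = 0 − 1 = -1.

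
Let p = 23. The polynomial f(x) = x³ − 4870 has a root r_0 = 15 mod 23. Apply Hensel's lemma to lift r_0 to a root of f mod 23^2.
r_1 = 268 (mod 529)

Hensel: r_{i+1} = r_i − f(r_i)/f′(r_i) mod 23^{i+2}, where f′(x) = 3x². Iterate:
  r_0 = 15 (mod 23)
  r_1 = 268 (mod 529)
Final: r = 268 with f(r) ≡ 0 mod 23^2.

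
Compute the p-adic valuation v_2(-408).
v_2(-408) = 3

v_2(n) is the largest exponent k such that 2^k divides n. Factor out: -408 = -2^3 · 51. (Sign doesn't affect v_p.) So v_2(-408) = 3.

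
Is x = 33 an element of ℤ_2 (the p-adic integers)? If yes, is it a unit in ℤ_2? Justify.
x ∈ ℤ_2^× (unit); v_2(x) = 0

ℤ_2 = {x ∈ ℚ_2 : v_2(x) ≥ 0} and ℤ_2^× = {x ∈ ℤ_2 : v_2(x) = 0}. Here v_2(33) = v_2(num) − v_2(den) = 0; compare against these criteria.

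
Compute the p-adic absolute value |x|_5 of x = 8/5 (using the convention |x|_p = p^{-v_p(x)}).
|8/5|_5 = 5

Step 1 — compute v_5(x) by factoring powers of 5 out of the numerator and denominator: v_5(8/5) = -1. Step 2 — apply |x|_p = p^{-v_p(x)} = 5^{1} = 5.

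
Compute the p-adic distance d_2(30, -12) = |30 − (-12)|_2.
d_2(30, -12) = 1/2

Step 1 — x − y = 30 − (-12) = 42. Step 2 — v_2(42) = 1 (factor: 42 = (2^1 · 21); the sign does not affect v_p). Step 3 — |x − y|_2 = 2^{-1} = 1/2.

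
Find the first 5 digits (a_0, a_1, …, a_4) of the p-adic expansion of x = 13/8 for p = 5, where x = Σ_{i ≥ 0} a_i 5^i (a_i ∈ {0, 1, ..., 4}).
(a_0, …, a_4) = (1, 2, 4, 1, 4)

v_5(13/8) = 0 (numerator and denominator both coprime to 5), so x ∈ ℤ_5^×. Compute digits iteratively via a_i = x_i mod 5, x_{i+1} = (x_i − a_i)/5, with x_0 = x:
  x_0 = 13/8;  a_0 = 1;  x_1 = (x_0 − 1)/5 = 1/8
  x_1 = 1/8;  a_1 = 2;  x_2 = (x_1 − 2)/5 = -3/8
  x_2 = -3/8;  a_2 = 4;  x_3 = (x_2 − 4)/5 = -7/8
  x_3 = -7/8;  a_3 = 1;  x_4 = (x_3 − 1)/5 = -3/8
  x_4 = -3/8;  a_4 = 4;  x_5 = (x_4 − 4)/5 = -7/8
Digits: (1, 2, 4, 1, 4).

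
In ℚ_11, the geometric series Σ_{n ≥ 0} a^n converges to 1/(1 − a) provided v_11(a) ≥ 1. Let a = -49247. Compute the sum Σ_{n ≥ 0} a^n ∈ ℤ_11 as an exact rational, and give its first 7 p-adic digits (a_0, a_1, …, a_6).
Σ a^n = 1/(1 − a) = 1/49248;  first 7 digits = (1, 0, 0, 7, 7, 10, 4)

v_11(a) = 3 ≥ 1, so the series converges in ℤ_11 to 1/(1 − a) = 1/(1 − (-49247)) = 1/49248. Expand this rational in ℤ_11: compute digits iteratively via d_i = x_i mod 11, x_{i+1} = (x_i − d_i)/11. The first 7 digits are (1, 0, 0, 7, 7, 10, 4).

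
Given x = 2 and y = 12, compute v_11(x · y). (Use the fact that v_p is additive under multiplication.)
v_11(24) = 0

v_p(x) = 0 (factor: 2 = 11^0 · 2); v_p(y) = 0 (factor: 12 = 11^0 · 12). Additivity: v_p(xy) = v_p(x) + v_p(y) = 0 + 0 = 0. (Direct check: xy = 24 = 11^0 · (24).)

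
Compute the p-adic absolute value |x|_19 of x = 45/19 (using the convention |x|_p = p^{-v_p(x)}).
|45/19|_19 = 19

Step 1 — compute v_19(x) by factoring powers of 19 out of the numerator and denominator: v_19(45/19) = -1. Step 2 — apply |x|_p = p^{-v_p(x)} = 19^{1} = 19.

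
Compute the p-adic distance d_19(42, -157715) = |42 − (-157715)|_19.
d_19(42, -157715) = 1/6859

Step 1 — x − y = 42 − (-157715) = 157757. Step 2 — v_19(157757) = 3 (factor: 157757 = (19^3 · 23); the sign does not affect v_p). Step 3 — |x − y|_19 = 19^{-3} = 1/6859.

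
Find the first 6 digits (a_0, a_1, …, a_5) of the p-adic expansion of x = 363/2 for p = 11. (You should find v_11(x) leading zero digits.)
(a_0, …, a_5) = (0, 0, 7, 5, 5, 5)

v_11(363/2) = 2, so a_0 = ... = a_1 = 0. Factor out: x = 11^2 · u with u = 3/2 a unit in ℤ_11. Expand u iteratively via a_{v+i} = u_i mod 11, u_{i+1} = (u_i − a_{v+i})/11:
  u_0 = 3/2;  a_2 = 7;  u_1 = (u_0 − 7)/11 = -1/2
  u_1 = -1/2;  a_3 = 5;  u_2 = (u_1 − 5)/11 = -1/2
  u_2 = -1/2;  a_4 = 5;  u_3 = (u_2 − 5)/11 = -1/2
  u_3 = -1/2;  a_5 = 5;  u_4 = (u_3 − 5)/11 = -1/2
Digits: (0, 0, 7, 5, 5, 5).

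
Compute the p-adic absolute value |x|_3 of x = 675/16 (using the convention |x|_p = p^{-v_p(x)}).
|675/16|_3 = 1/27

Step 1 — compute v_3(x) by factoring powers of 3 out of the numerator and denominator: v_3(675/16) = 3. Step 2 — apply |x|_p = p^{-v_p(x)} = 3^{-3} = 1/27.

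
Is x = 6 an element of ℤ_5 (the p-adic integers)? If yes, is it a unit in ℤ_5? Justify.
x ∈ ℤ_5^× (unit); v_5(x) = 0

ℤ_5 = {x ∈ ℚ_5 : v_5(x) ≥ 0} and ℤ_5^× = {x ∈ ℤ_5 : v_5(x) = 0}. Here v_5(6) = v_5(num) − v_5(den) = 0; compare against these criteria.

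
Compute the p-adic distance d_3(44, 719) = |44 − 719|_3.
d_3(44, 719) = 1/27

Step 1 — x − y = 44 − 719 = -675. Step 2 — v_3(-675) = 3 (factor: -675 = −(3^3 · 25); the sign does not affect v_p). Step 3 — |x − y|_3 = 3^{-3} = 1/27.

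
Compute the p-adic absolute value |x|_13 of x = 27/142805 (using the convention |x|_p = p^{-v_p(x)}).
|27/142805|_13 = 28561

Step 1 — compute v_13(x) by factoring powers of 13 out of the numerator and denominator: v_13(27/142805) = -4. Step 2 — apply |x|_p = p^{-v_p(x)} = 13^{4} = 28561.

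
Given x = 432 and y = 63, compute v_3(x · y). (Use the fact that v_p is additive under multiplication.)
v_3(27216) = 5

v_p(x) = 3 (factor: 432 = 3^3 · 16); v_p(y) = 2 (factor: 63 = 3^2 · 7). Additivity: v_p(xy) = v_p(x) + v_p(y) = 3 + 2 = 5. (Direct check: xy = 27216 = 3^5 · (112).)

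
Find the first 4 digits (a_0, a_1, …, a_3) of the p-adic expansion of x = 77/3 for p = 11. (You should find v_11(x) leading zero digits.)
(a_0, …, a_3) = (0, 6, 7, 3)

v_11(77/3) = 1, so a_0 = ... = a_0 = 0. Factor out: x = 11^1 · u with u = 7/3 a unit in ℤ_11. Expand u iteratively via a_{v+i} = u_i mod 11, u_{i+1} = (u_i − a_{v+i})/11:
  u_0 = 7/3;  a_1 = 6;  u_1 = (u_0 − 6)/11 = -1/3
  u_1 = -1/3;  a_2 = 7;  u_2 = (u_1 − 7)/11 = -2/3
  u_2 = -2/3;  a_3 = 3;  u_3 = (u_2 − 3)/11 = -1/3
Digits: (0, 6, 7, 3).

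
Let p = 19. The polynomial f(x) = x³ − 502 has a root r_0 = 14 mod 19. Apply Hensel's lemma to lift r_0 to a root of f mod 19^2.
r_1 = 90 (mod 361)

Hensel: r_{i+1} = r_i − f(r_i)/f′(r_i) mod 19^{i+2}, where f′(x) = 3x². Iterate:
  r_0 = 14 (mod 19)
  r_1 = 90 (mod 361)
Final: r = 90 with f(r) ≡ 0 mod 19^2.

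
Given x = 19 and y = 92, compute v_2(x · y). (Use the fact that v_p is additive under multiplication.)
v_2(1748) = 2

v_p(x) = 0 (factor: 19 = 2^0 · 19); v_p(y) = 2 (factor: 92 = 2^2 · 23). Additivity: v_p(xy) = v_p(x) + v_p(y) = 0 + 2 = 2. (Direct check: xy = 1748 = 2^2 · (437).)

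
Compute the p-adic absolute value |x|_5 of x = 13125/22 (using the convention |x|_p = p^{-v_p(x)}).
|13125/22|_5 = 1/625

Step 1 — compute v_5(x) by factoring powers of 5 out of the numerator and denominator: v_5(13125/22) = 4. Step 2 — apply |x|_p = p^{-v_p(x)} = 5^{-4} = 1/625.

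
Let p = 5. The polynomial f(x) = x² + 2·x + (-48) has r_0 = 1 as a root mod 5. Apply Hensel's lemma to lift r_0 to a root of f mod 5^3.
r_2 = 6 (mod 125)

Hensel: r_{i+1} = r_i − f(r_i)·(f′(r_i))^{-1} mod 5^{i+2}, f′(x) = 2x + 2. Iterate:
  r_0 = 1 (mod 5)
  r_1 = 6 (mod 25)
  r_2 = 6 (mod 125)
Final: r = 6 satisfies f(r) ≡ 0 mod 5^3.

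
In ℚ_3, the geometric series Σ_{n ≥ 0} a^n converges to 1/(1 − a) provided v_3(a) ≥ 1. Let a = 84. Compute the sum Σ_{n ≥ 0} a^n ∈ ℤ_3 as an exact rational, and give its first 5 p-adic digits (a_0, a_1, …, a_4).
Σ a^n = 1/(1 − a) = -1/83;  first 5 digits = (1, 1, 1, 1, 2)

v_3(a) = 1 ≥ 1, so the series converges in ℤ_3 to 1/(1 − a) = 1/(1 − 84) = -1/83. Expand this rational in ℤ_3: compute digits iteratively via d_i = x_i mod 3, x_{i+1} = (x_i − d_i)/3. The first 5 digits are (1, 1, 1, 1, 2).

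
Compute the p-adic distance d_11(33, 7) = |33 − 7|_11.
d_11(33, 7) = 1

Step 1 — x − y = 33 − 7 = 26. Step 2 — v_11(26) = 0 (factor: 26 = (11^0 · 26); the sign does not affect v_p). Step 3 — |x − y|_11 = 11^{0} = 1.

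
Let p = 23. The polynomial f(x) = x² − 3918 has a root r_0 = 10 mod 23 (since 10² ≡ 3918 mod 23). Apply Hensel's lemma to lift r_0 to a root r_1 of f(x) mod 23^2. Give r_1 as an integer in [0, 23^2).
r_1 = 148 (mod 529)

Hensel's recurrence: r_{i+1} = r_i − f(r_i)·(f′(r_i))^{-1} mod 23^{i+2}, with f′(x) = 2x. Iterate:
  r_0 = 10 (mod 23)
  r_1 = 148 (mod 529)
Final: r_1 = 148, and one checks f(r_1) ≡ 0 mod 23^2.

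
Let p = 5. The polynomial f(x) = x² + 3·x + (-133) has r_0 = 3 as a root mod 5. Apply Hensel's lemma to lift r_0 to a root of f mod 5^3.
r_2 = 88 (mod 125)

Hensel: r_{i+1} = r_i − f(r_i)·(f′(r_i))^{-1} mod 5^{i+2}, f′(x) = 2x + 3. Iterate:
  r_0 = 3 (mod 5)
  r_1 = 13 (mod 25)
  r_2 = 88 (mod 125)
Final: r = 88 satisfies f(r) ≡ 0 mod 5^3.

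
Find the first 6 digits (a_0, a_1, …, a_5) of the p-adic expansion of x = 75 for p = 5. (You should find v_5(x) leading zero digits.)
(a_0, …, a_5) = (0, 0, 3, 0, 0, 0)

v_5(75) = 2, so a_0 = ... = a_1 = 0. Factor out: x = 5^2 · u with u = 3 a unit in ℤ_5. Expand u iteratively via a_{v+i} = u_i mod 5, u_{i+1} = (u_i − a_{v+i})/5:
  u_0 = 3;  a_2 = 3;  u_1 = (u_0 − 3)/5 = 0
  u_1 = 0;  a_3 = 0;  u_2 = (u_1 − 0)/5 = 0
  u_2 = 0;  a_4 = 0;  u_3 = (u_2 − 0)/5 = 0
  u_3 = 0;  a_5 = 0;  u_4 = (u_3 − 0)/5 = 0
Digits: (0, 0, 3, 0, 0, 0).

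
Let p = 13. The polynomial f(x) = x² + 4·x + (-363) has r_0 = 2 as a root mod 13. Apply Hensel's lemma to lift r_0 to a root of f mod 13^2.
r_1 = 67 (mod 169)

Hensel: r_{i+1} = r_i − f(r_i)·(f′(r_i))^{-1} mod 13^{i+2}, f′(x) = 2x + 4. Iterate:
  r_0 = 2 (mod 13)
  r_1 = 67 (mod 169)
Final: r = 67 satisfies f(r) ≡ 0 mod 13^2.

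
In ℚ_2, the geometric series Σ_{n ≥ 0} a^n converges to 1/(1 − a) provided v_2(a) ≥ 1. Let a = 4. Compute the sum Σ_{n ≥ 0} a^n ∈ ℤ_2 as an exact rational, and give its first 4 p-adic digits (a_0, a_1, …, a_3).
Σ a^n = 1/(1 − a) = -1/3;  first 4 digits = (1, 0, 1, 0)

v_2(a) = 2 ≥ 1, so the series converges in ℤ_2 to 1/(1 − a) = 1/(1 − 4) = -1/3. Expand this rational in ℤ_2: compute digits iteratively via d_i = x_i mod 2, x_{i+1} = (x_i − d_i)/2. The first 4 digits are (1, 0, 1, 0).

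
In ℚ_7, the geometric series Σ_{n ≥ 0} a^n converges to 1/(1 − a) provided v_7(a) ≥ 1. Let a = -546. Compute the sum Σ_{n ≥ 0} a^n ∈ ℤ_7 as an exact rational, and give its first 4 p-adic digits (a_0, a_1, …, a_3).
Σ a^n = 1/(1 − a) = 1/547;  first 4 digits = (1, 6, 3, 5)

v_7(a) = 1 ≥ 1, so the series converges in ℤ_7 to 1/(1 − a) = 1/(1 − (-546)) = 1/547. Expand this rational in ℤ_7: compute digits iteratively via d_i = x_i mod 7, x_{i+1} = (x_i − d_i)/7. The first 4 digits are (1, 6, 3, 5).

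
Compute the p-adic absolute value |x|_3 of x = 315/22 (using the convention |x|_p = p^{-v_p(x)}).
|315/22|_3 = 1/9

Step 1 — compute v_3(x) by factoring powers of 3 out of the numerator and denominator: v_3(315/22) = 2. Step 2 — apply |x|_p = p^{-v_p(x)} = 3^{-2} = 1/9.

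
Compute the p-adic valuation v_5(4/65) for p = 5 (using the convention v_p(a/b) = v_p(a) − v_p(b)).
v_5(4/65) = -1

Factor powers of 5 from the numerator and denominator of the reduced fraction: 4 = 5^0 · 4 and 65 = 5^1 · 13. Apply v_p(a/b) = v_p(a) − v_p(b): v_5(4/65) = 0 − 1 = -1.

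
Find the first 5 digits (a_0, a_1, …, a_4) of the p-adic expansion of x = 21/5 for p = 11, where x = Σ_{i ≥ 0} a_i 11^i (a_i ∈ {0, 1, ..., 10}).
(a_0, …, a_4) = (2, 9, 8, 8, 8)

v_11(21/5) = 0 (numerator and denominator both coprime to 11), so x ∈ ℤ_11^×. Compute digits iteratively via a_i = x_i mod 11, x_{i+1} = (x_i − a_i)/11, with x_0 = x:
  x_0 = 21/5;  a_0 = 2;  x_1 = (x_0 − 2)/11 = 1/5
  x_1 = 1/5;  a_1 = 9;  x_2 = (x_1 − 9)/11 = -4/5
  x_2 = -4/5;  a_2 = 8;  x_3 = (x_2 − 8)/11 = -4/5
  x_3 = -4/5;  a_3 = 8;  x_4 = (x_3 − 8)/11 = -4/5
  x_4 = -4/5;  a_4 = 8;  x_5 = (x_4 − 8)/11 = -4/5
Digits: (2, 9, 8, 8, 8).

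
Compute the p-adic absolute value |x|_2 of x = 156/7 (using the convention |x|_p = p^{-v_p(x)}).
|156/7|_2 = 1/4

Step 1 — compute v_2(x) by factoring powers of 2 out of the numerator and denominator: v_2(156/7) = 2. Step 2 — apply |x|_p = p^{-v_p(x)} = 2^{-2} = 1/4.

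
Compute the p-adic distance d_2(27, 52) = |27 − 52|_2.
d_2(27, 52) = 1

Step 1 — x − y = 27 − 52 = -25. Step 2 — v_2(-25) = 0 (factor: -25 = −(2^0 · 25); the sign does not affect v_p). Step 3 — |x − y|_2 = 2^{0} = 1.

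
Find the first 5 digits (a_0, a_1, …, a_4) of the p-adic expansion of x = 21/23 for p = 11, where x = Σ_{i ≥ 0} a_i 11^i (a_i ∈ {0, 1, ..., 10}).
(a_0, …, a_4) = (10, 3, 3, 4, 2)

v_11(21/23) = 0 (numerator and denominator both coprime to 11), so x ∈ ℤ_11^×. Compute digits iteratively via a_i = x_i mod 11, x_{i+1} = (x_i − a_i)/11, with x_0 = x:
  x_0 = 21/23;  a_0 = 10;  x_1 = (x_0 − 10)/11 = -19/23
  x_1 = -19/23;  a_1 = 3;  x_2 = (x_1 − 3)/11 = -8/23
  x_2 = -8/23;  a_2 = 3;  x_3 = (x_2 − 3)/11 = -7/23
  x_3 = -7/23;  a_3 = 4;  x_4 = (x_3 − 4)/11 = -9/23
  x_4 = -9/23;  a_4 = 2;  x_5 = (x_4 − 2)/11 = -5/23
Digits: (10, 3, 3, 4, 2).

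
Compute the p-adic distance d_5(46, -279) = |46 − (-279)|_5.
d_5(46, -279) = 1/25

Step 1 — x − y = 46 − (-279) = 325. Step 2 — v_5(325) = 2 (factor: 325 = (5^2 · 13); the sign does not affect v_p). Step 3 — |x − y|_5 = 5^{-2} = 1/25.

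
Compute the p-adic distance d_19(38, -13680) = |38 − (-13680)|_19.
d_19(38, -13680) = 1/6859

Step 1 — x − y = 38 − (-13680) = 13718. Step 2 — v_19(13718) = 3 (factor: 13718 = (19^3 · 2); the sign does not affect v_p). Step 3 — |x − y|_19 = 19^{-3} = 1/6859.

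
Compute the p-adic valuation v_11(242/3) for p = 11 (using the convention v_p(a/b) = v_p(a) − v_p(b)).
v_11(242/3) = 2

Factor powers of 11 from the numerator and denominator of the reduced fraction: 242 = 11^2 · 2 and 3 = 11^0 · 3. Apply v_p(a/b) = v_p(a) − v_p(b): v_11(242/3) = 2 − 0 = 2.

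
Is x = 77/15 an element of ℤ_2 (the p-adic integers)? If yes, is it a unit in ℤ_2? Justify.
x ∈ ℤ_2^× (unit); v_2(x) = 0

ℤ_2 = {x ∈ ℚ_2 : v_2(x) ≥ 0} and ℤ_2^× = {x ∈ ℤ_2 : v_2(x) = 0}. Here v_2(77/15) = v_2(num) − v_2(den) = 0; compare against these criteria.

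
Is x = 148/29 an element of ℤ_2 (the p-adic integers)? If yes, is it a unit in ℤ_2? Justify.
x ∈ ℤ_2 but not a unit; v_2(x) = 2 > 0

ℤ_2 = {x ∈ ℚ_2 : v_2(x) ≥ 0} and ℤ_2^× = {x ∈ ℤ_2 : v_2(x) = 0}. Here v_2(148/29) = v_2(num) − v_2(den) = 2; compare against these criteria.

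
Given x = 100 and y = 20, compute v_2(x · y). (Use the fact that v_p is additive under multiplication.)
v_2(2000) = 4

v_p(x) = 2 (factor: 100 = 2^2 · 25); v_p(y) = 2 (factor: 20 = 2^2 · 5). Additivity: v_p(xy) = v_p(x) + v_p(y) = 2 + 2 = 4. (Direct check: xy = 2000 = 2^4 · (125).)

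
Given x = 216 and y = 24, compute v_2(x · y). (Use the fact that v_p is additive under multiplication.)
v_2(5184) = 6

v_p(x) = 3 (factor: 216 = 2^3 · 27); v_p(y) = 3 (factor: 24 = 2^3 · 3). Additivity: v_p(xy) = v_p(x) + v_p(y) = 3 + 3 = 6. (Direct check: xy = 5184 = 2^6 · (81).)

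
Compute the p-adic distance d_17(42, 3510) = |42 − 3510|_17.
d_17(42, 3510) = 1/289

Step 1 — x − y = 42 − 3510 = -3468. Step 2 — v_17(-3468) = 2 (factor: -3468 = −(17^2 · 12); the sign does not affect v_p). Step 3 — |x − y|_17 = 17^{-2} = 1/289.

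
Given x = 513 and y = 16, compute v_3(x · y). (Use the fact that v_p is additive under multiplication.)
v_3(8208) = 3

v_p(x) = 3 (factor: 513 = 3^3 · 19); v_p(y) = 0 (factor: 16 = 3^0 · 16). Additivity: v_p(xy) = v_p(x) + v_p(y) = 3 + 0 = 3. (Direct check: xy = 8208 = 3^3 · (304).)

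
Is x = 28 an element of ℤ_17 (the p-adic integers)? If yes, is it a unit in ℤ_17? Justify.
x ∈ ℤ_17^× (unit); v_17(x) = 0

ℤ_17 = {x ∈ ℚ_17 : v_17(x) ≥ 0} and ℤ_17^× = {x ∈ ℤ_17 : v_17(x) = 0}. Here v_17(28) = v_17(num) − v_17(den) = 0; compare against these criteria.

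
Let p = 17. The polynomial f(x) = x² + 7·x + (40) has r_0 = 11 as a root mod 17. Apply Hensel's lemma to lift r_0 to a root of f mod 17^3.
r_2 = 521 (mod 4913)

Hensel: r_{i+1} = r_i − f(r_i)·(f′(r_i))^{-1} mod 17^{i+2}, f′(x) = 2x + 7. Iterate:
  r_0 = 11 (mod 17)
  r_1 = 232 (mod 289)
  r_2 = 521 (mod 4913)
Final: r = 521 satisfies f(r) ≡ 0 mod 17^3.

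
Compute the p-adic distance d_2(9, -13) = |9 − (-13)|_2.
d_2(9, -13) = 1/2

Step 1 — x − y = 9 − (-13) = 22. Step 2 — v_2(22) = 1 (factor: 22 = (2^1 · 11); the sign does not affect v_p). Step 3 — |x − y|_2 = 2^{-1} = 1/2.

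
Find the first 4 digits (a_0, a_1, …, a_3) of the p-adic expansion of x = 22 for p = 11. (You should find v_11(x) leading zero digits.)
(a_0, …, a_3) = (0, 2, 0, 0)

v_11(22) = 1, so a_0 = ... = a_0 = 0. Factor out: x = 11^1 · u with u = 2 a unit in ℤ_11. Expand u iteratively via a_{v+i} = u_i mod 11, u_{i+1} = (u_i − a_{v+i})/11:
  u_0 = 2;  a_1 = 2;  u_1 = (u_0 − 2)/11 = 0
  u_1 = 0;  a_2 = 0;  u_2 = (u_1 − 0)/11 = 0
  u_2 = 0;  a_3 = 0;  u_3 = (u_2 − 0)/11 = 0
Digits: (0, 2, 0, 0).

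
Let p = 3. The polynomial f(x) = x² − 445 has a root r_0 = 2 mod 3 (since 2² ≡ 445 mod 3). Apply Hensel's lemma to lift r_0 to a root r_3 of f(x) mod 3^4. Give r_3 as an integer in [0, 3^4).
r_3 = 11 (mod 81)

Hensel's recurrence: r_{i+1} = r_i − f(r_i)·(f′(r_i))^{-1} mod 3^{i+2}, with f′(x) = 2x. Iterate:
  r_0 = 2 (mod 3)
  r_1 = 2 (mod 9)
  r_2 = 11 (mod 27)
  r_3 = 11 (mod 81)
Final: r_3 = 11, and one checks f(r_3) ≡ 0 mod 3^4.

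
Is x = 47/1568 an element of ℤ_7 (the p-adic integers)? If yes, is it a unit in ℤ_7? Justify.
x ∉ ℤ_7 (v_7(x) = -2 < 0)

ℤ_7 = {x ∈ ℚ_7 : v_7(x) ≥ 0} and ℤ_7^× = {x ∈ ℤ_7 : v_7(x) = 0}. Here v_7(47/1568) = v_7(num) − v_7(den) = -2; compare against these criteria.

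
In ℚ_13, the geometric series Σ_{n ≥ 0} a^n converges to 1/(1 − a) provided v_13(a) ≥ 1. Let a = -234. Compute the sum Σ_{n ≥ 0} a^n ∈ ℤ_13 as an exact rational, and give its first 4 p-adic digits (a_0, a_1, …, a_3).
Σ a^n = 1/(1 − a) = 1/235;  first 4 digits = (1, 8, 10, 3)

v_13(a) = 1 ≥ 1, so the series converges in ℤ_13 to 1/(1 − a) = 1/(1 − (-234)) = 1/235. Expand this rational in ℤ_13: compute digits iteratively via d_i = x_i mod 13, x_{i+1} = (x_i − d_i)/13. The first 4 digits are (1, 8, 10, 3).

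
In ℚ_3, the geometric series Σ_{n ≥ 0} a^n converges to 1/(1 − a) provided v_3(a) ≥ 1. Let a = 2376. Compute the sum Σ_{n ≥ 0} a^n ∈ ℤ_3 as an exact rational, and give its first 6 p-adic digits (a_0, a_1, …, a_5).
Σ a^n = 1/(1 − a) = -1/2375;  first 6 digits = (1, 0, 0, 1, 2, 0)

v_3(a) = 3 ≥ 1, so the series converges in ℤ_3 to 1/(1 − a) = 1/(1 − 2376) = -1/2375. Expand this rational in ℤ_3: compute digits iteratively via d_i = x_i mod 3, x_{i+1} = (x_i − d_i)/3. The first 6 digits are (1, 0, 0, 1, 2, 0).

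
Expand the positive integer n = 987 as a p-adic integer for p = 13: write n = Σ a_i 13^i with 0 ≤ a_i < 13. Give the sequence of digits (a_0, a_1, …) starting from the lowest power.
(a_0, a_1, …) = (12, 10, 5)

Repeated division by 13 gives the digits low-to-high: 987 = 12 + 10·13^1 + 5·13^2. Digit sequence: (12, 10, 5).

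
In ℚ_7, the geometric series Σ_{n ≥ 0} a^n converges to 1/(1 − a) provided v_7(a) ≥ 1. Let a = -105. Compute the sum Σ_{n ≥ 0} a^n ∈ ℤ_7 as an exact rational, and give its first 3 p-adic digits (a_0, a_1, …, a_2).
Σ a^n = 1/(1 − a) = 1/106;  first 3 digits = (1, 6, 5)

v_7(a) = 1 ≥ 1, so the series converges in ℤ_7 to 1/(1 − a) = 1/(1 − (-105)) = 1/106. Expand this rational in ℤ_7: compute digits iteratively via d_i = x_i mod 7, x_{i+1} = (x_i − d_i)/7. The first 3 digits are (1, 6, 5).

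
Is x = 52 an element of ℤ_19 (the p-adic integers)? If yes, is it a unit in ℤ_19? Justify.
x ∈ ℤ_19^× (unit); v_19(x) = 0

ℤ_19 = {x ∈ ℚ_19 : v_19(x) ≥ 0} and ℤ_19^× = {x ∈ ℤ_19 : v_19(x) = 0}. Here v_19(52) = v_19(num) − v_19(den) = 0; compare against these criteria.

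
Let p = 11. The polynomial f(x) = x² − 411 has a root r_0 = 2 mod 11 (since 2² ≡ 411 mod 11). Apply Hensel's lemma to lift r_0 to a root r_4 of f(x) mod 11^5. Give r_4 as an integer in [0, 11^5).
r_4 = 91247 (mod 161051)

Hensel's recurrence: r_{i+1} = r_i − f(r_i)·(f′(r_i))^{-1} mod 11^{i+2}, with f′(x) = 2x. Iterate:
  r_0 = 2 (mod 11)
  r_1 = 13 (mod 121)
  r_2 = 739 (mod 1331)
  r_3 = 3401 (mod 14641)
  r_4 = 91247 (mod 161051)
Final: r_4 = 91247, and one checks f(r_4) ≡ 0 mod 11^5.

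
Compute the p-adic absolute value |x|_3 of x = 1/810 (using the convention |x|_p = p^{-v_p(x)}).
|1/810|_3 = 81

Step 1 — compute v_3(x) by factoring powers of 3 out of the numerator and denominator: v_3(1/810) = -4. Step 2 — apply |x|_p = p^{-v_p(x)} = 3^{4} = 81.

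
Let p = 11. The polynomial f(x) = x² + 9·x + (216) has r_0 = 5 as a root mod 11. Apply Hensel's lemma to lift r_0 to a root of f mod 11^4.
r_3 = 6836 (mod 14641)

Hensel: r_{i+1} = r_i − f(r_i)·(f′(r_i))^{-1} mod 11^{i+2}, f′(x) = 2x + 9. Iterate:
  r_0 = 5 (mod 11)
  r_1 = 60 (mod 121)
  r_2 = 181 (mod 1331)
  r_3 = 6836 (mod 14641)
Final: r = 6836 satisfies f(r) ≡ 0 mod 11^4.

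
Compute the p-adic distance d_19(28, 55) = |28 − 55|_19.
d_19(28, 55) = 1

Step 1 — x − y = 28 − 55 = -27. Step 2 — v_19(-27) = 0 (factor: -27 = −(19^0 · 27); the sign does not affect v_p). Step 3 — |x − y|_19 = 19^{0} = 1.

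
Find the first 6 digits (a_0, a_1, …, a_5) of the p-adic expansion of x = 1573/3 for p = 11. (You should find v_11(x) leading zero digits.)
(a_0, …, a_5) = (0, 0, 8, 7, 3, 7)

v_11(1573/3) = 2, so a_0 = ... = a_1 = 0. Factor out: x = 11^2 · u with u = 13/3 a unit in ℤ_11. Expand u iteratively via a_{v+i} = u_i mod 11, u_{i+1} = (u_i − a_{v+i})/11:
  u_0 = 13/3;  a_2 = 8;  u_1 = (u_0 − 8)/11 = -1/3
  u_1 = -1/3;  a_3 = 7;  u_2 = (u_1 − 7)/11 = -2/3
  u_2 = -2/3;  a_4 = 3;  u_3 = (u_2 − 3)/11 = -1/3
  u_3 = -1/3;  a_5 = 7;  u_4 = (u_3 − 7)/11 = -2/3
Digits: (0, 0, 8, 7, 3, 7).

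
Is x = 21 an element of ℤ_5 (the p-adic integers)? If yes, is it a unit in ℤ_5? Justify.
x ∈ ℤ_5^× (unit); v_5(x) = 0

ℤ_5 = {x ∈ ℚ_5 : v_5(x) ≥ 0} and ℤ_5^× = {x ∈ ℤ_5 : v_5(x) = 0}. Here v_5(21) = v_5(num) − v_5(den) = 0; compare against these criteria.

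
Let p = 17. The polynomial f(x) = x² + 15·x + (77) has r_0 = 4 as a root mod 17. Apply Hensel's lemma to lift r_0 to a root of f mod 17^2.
r_1 = 123 (mod 289)

Hensel: r_{i+1} = r_i − f(r_i)·(f′(r_i))^{-1} mod 17^{i+2}, f′(x) = 2x + 15. Iterate:
  r_0 = 4 (mod 17)
  r_1 = 123 (mod 289)
Final: r = 123 satisfies f(r) ≡ 0 mod 17^2.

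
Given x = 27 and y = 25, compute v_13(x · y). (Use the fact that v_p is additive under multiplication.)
v_13(675) = 0

v_p(x) = 0 (factor: 27 = 13^0 · 27); v_p(y) = 0 (factor: 25 = 13^0 · 25). Additivity: v_p(xy) = v_p(x) + v_p(y) = 0 + 0 = 0. (Direct check: xy = 675 = 13^0 · (675).)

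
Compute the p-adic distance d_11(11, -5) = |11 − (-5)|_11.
d_11(11, -5) = 1

Step 1 — x − y = 11 − (-5) = 16. Step 2 — v_11(16) = 0 (factor: 16 = (11^0 · 16); the sign does not affect v_p). Step 3 — |x − y|_11 = 11^{0} = 1.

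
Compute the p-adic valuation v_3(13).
v_3(13) = 0

v_3(n) is the largest exponent k such that 3^k divides n. Factor out: 13 = 3^0 · 13. (Sign doesn't affect v_p.) So v_3(13) = 0.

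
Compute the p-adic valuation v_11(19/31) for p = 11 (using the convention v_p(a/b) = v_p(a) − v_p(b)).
v_11(19/31) = 0

Factor powers of 11 from the numerator and denominator of the reduced fraction: 19 = 11^0 · 19 and 31 = 11^0 · 31. Apply v_p(a/b) = v_p(a) − v_p(b): v_11(19/31) = 0 − 0 = 0.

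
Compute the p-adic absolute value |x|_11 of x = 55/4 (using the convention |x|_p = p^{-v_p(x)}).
|55/4|_11 = 1/11

Step 1 — compute v_11(x) by factoring powers of 11 out of the numerator and denominator: v_11(55/4) = 1. Step 2 — apply |x|_p = p^{-v_p(x)} = 11^{-1} = 1/11.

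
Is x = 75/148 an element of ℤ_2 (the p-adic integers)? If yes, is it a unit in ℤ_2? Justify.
x ∉ ℤ_2 (v_2(x) = -2 < 0)

ℤ_2 = {x ∈ ℚ_2 : v_2(x) ≥ 0} and ℤ_2^× = {x ∈ ℤ_2 : v_2(x) = 0}. Here v_2(75/148) = v_2(num) − v_2(den) = -2; compare against these criteria.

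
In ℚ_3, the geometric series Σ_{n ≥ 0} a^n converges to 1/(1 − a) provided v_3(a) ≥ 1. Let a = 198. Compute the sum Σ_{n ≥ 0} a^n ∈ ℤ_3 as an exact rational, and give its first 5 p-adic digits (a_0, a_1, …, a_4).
Σ a^n = 1/(1 − a) = -1/197;  first 5 digits = (1, 0, 1, 1, 0)

v_3(a) = 2 ≥ 1, so the series converges in ℤ_3 to 1/(1 − a) = 1/(1 − 198) = -1/197. Expand this rational in ℤ_3: compute digits iteratively via d_i = x_i mod 3, x_{i+1} = (x_i − d_i)/3. The first 5 digits are (1, 0, 1, 1, 0).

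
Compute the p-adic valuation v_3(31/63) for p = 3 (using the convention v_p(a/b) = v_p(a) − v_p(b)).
v_3(31/63) = -2

Factor powers of 3 from the numerator and denominator of the reduced fraction: 31 = 3^0 · 31 and 63 = 3^2 · 7. Apply v_p(a/b) = v_p(a) − v_p(b): v_3(31/63) = 0 − 2 = -2.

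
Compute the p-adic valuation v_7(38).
v_7(38) = 0

v_7(n) is the largest exponent k such that 7^k divides n. Factor out: 38 = 7^0 · 38. (Sign doesn't affect v_p.) So v_7(38) = 0.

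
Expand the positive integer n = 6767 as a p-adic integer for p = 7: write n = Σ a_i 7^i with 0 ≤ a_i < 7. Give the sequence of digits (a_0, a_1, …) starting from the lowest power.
(a_0, a_1, …) = (5, 0, 5, 5, 2)

Repeated division by 7 gives the digits low-to-high: 6767 = 5 + 5·7^2 + 5·7^3 + 2·7^4. Digit sequence: (5, 0, 5, 5, 2).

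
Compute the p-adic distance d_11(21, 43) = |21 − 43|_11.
d_11(21, 43) = 1/11

Step 1 — x − y = 21 − 43 = -22. Step 2 — v_11(-22) = 1 (factor: -22 = −(11^1 · 2); the sign does not affect v_p). Step 3 — |x − y|_11 = 11^{-1} = 1/11.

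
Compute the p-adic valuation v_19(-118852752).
v_19(-118852752) = 5

v_19(n) is the largest exponent k such that 19^k divides n. Factor out: -118852752 = -19^5 · 48. (Sign doesn't affect v_p.) So v_19(-118852752) = 5.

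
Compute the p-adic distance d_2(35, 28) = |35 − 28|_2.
d_2(35, 28) = 1

Step 1 — x − y = 35 − 28 = 7. Step 2 — v_2(7) = 0 (factor: 7 = (2^0 · 7); the sign does not affect v_p). Step 3 — |x − y|_2 = 2^{0} = 1.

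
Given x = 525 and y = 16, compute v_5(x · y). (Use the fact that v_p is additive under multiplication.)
v_5(8400) = 2

v_p(x) = 2 (factor: 525 = 5^2 · 21); v_p(y) = 0 (factor: 16 = 5^0 · 16). Additivity: v_p(xy) = v_p(x) + v_p(y) = 2 + 0 = 2. (Direct check: xy = 8400 = 5^2 · (336).)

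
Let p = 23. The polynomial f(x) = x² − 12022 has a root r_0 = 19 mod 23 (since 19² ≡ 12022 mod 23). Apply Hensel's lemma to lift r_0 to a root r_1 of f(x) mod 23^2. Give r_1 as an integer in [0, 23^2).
r_1 = 479 (mod 529)

Hensel's recurrence: r_{i+1} = r_i − f(r_i)·(f′(r_i))^{-1} mod 23^{i+2}, with f′(x) = 2x. Iterate:
  r_0 = 19 (mod 23)
  r_1 = 479 (mod 529)
Final: r_1 = 479, and one checks f(r_1) ≡ 0 mod 23^2.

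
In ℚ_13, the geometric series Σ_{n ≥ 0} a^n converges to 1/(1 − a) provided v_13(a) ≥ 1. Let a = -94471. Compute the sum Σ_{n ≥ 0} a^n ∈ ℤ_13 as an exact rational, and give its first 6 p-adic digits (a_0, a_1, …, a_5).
Σ a^n = 1/(1 − a) = 1/94472;  first 6 digits = (1, 0, 0, 9, 9, 12)

v_13(a) = 3 ≥ 1, so the series converges in ℤ_13 to 1/(1 − a) = 1/(1 − (-94471)) = 1/94472. Expand this rational in ℤ_13: compute digits iteratively via d_i = x_i mod 13, x_{i+1} = (x_i − d_i)/13. The first 6 digits are (1, 0, 0, 9, 9, 12).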